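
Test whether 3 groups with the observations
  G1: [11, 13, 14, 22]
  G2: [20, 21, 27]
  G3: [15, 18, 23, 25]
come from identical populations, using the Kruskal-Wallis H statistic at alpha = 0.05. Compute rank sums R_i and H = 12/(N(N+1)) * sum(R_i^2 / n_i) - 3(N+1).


Step 1: Combine all N = 11 observations and assign midranks.
sorted (value, group, rank): (11,G1,1), (13,G1,2), (14,G1,3), (15,G3,4), (18,G3,5), (20,G2,6), (21,G2,7), (22,G1,8), (23,G3,9), (25,G3,10), (27,G2,11)
Step 2: Sum ranks within each group.
R_1 = 14 (n_1 = 4)
R_2 = 24 (n_2 = 3)
R_3 = 28 (n_3 = 4)
Step 3: H = 12/(N(N+1)) * sum(R_i^2/n_i) - 3(N+1)
     = 12/(11*12) * (14^2/4 + 24^2/3 + 28^2/4) - 3*12
     = 0.090909 * 437 - 36
     = 3.727273.
Step 4: No ties, so H is used without correction.
Step 5: Under H0, H ~ chi^2(2); p-value = 0.155108.
Step 6: alpha = 0.05. fail to reject H0.

H = 3.7273, df = 2, p = 0.155108, fail to reject H0.


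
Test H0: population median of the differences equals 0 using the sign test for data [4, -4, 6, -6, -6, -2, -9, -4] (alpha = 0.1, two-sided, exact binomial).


Step 1: Discard zero differences. Original n = 8; n_eff = number of nonzero differences = 8.
Nonzero differences (with sign): +4, -4, +6, -6, -6, -2, -9, -4
Step 2: Count signs: positive = 2, negative = 6.
Step 3: Under H0: P(positive) = 0.5, so the number of positives S ~ Bin(8, 0.5).
Step 4: Two-sided exact p-value = sum of Bin(8,0.5) probabilities at or below the observed probability = 0.289062.
Step 5: alpha = 0.1. fail to reject H0.

n_eff = 8, pos = 2, neg = 6, p = 0.289062, fail to reject H0.


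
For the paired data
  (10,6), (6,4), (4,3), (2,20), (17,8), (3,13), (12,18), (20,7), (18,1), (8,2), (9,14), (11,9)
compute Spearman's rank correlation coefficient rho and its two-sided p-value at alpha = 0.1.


Step 1: Rank x and y separately (midranks; no ties here).
rank(x): 10->7, 6->4, 4->3, 2->1, 17->10, 3->2, 12->9, 20->12, 18->11, 8->5, 9->6, 11->8
rank(y): 6->5, 4->4, 3->3, 20->12, 8->7, 13->9, 18->11, 7->6, 1->1, 2->2, 14->10, 9->8
Step 2: d_i = R_x(i) - R_y(i); compute d_i^2.
  (7-5)^2=4, (4-4)^2=0, (3-3)^2=0, (1-12)^2=121, (10-7)^2=9, (2-9)^2=49, (9-11)^2=4, (12-6)^2=36, (11-1)^2=100, (5-2)^2=9, (6-10)^2=16, (8-8)^2=0
sum(d^2) = 348.
Step 3: rho = 1 - 6*348 / (12*(12^2 - 1)) = 1 - 2088/1716 = -0.216783.
Step 4: Under H0, t = rho * sqrt((n-2)/(1-rho^2)) = -0.7022 ~ t(10).
Step 5: Two-sided p-value from the t-distribution with 10 df = 0.498556.
Step 6: alpha = 0.1. fail to reject H0.

rho = -0.2168, p = 0.498556, fail to reject H0 at alpha = 0.1.


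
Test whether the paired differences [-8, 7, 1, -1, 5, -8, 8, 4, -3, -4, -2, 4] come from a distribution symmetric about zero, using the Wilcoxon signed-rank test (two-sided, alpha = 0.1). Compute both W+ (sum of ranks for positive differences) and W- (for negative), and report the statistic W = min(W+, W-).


Step 1: Drop any zero differences (none here) and take |d_i|.
|d| = [8, 7, 1, 1, 5, 8, 8, 4, 3, 4, 2, 4]
Step 2: Midrank |d_i| (ties get averaged ranks).
ranks: |8|->11, |7|->9, |1|->1.5, |1|->1.5, |5|->8, |8|->11, |8|->11, |4|->6, |3|->4, |4|->6, |2|->3, |4|->6
Step 3: Attach original signs; sum ranks with positive sign and with negative sign.
W+ = 9 + 1.5 + 8 + 11 + 6 + 6 = 41.5
W- = 11 + 1.5 + 11 + 4 + 6 + 3 = 36.5
(Check: W+ + W- = 78 should equal n(n+1)/2 = 78.)
Step 4: Test statistic W = min(W+, W-) = 36.5.
Step 5: Ties in |d|, so use the tie-corrected normal approximation.
        E[W] = n(n+1)/4 = 12*13/4 = 39.
        Tie groups: |d|=1 (t=2), |d|=4 (t=3), |d|=8 (t=3); sum(t^3 - t) = 54.
        Var[W] = n(n+1)(2n+1)/24 - sum(t^3-t)/48 = 3900/24 - 54/48 = 161.375.
        z = (W - E[W]) / sqrt(Var[W]) = (36.5 - 39) / 12.7033 = -0.1968.
        Two-sided p = 2*Phi(z) = 0.843985.
Step 6: alpha = 0.1. fail to reject H0.

W+ = 41.5, W- = 36.5, W = min = 36.5, p = 0.843985, fail to reject H0.


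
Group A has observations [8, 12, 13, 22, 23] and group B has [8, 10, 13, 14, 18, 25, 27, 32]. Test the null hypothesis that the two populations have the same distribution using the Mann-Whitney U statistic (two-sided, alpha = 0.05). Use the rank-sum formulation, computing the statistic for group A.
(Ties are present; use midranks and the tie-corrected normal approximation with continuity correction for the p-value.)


Step 1: Combine and sort all 13 observations; assign midranks.
sorted (value, group): (8,X), (8,Y), (10,Y), (12,X), (13,X), (13,Y), (14,Y), (18,Y), (22,X), (23,X), (25,Y), (27,Y), (32,Y)
ranks: 8->1.5, 8->1.5, 10->3, 12->4, 13->5.5, 13->5.5, 14->7, 18->8, 22->9, 23->10, 25->11, 27->12, 32->13
Step 2: Rank sum for X: R1 = 1.5 + 4 + 5.5 + 9 + 10 = 30.
Step 3: U_X = R1 - n1(n1+1)/2 = 30 - 5*6/2 = 30 - 15 = 15.
       U_Y = n1*n2 - U_X = 40 - 15 = 25.
Step 4: Ties are present, so use the tie-corrected normal approximation (with continuity correction) for the p-value.
Step 5: p-value = 0.508901; compare to alpha = 0.05. fail to reject H0.

U_X = 15, p = 0.508901, fail to reject H0 at alpha = 0.05.


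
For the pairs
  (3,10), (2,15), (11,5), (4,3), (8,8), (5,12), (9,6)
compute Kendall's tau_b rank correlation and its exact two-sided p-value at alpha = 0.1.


Step 1: Enumerate the 21 unordered pairs (i,j) with i<j and classify each by sign(x_j-x_i) * sign(y_j-y_i).
  (1,2):dx=-1,dy=+5->D; (1,3):dx=+8,dy=-5->D; (1,4):dx=+1,dy=-7->D; (1,5):dx=+5,dy=-2->D
  (1,6):dx=+2,dy=+2->C; (1,7):dx=+6,dy=-4->D; (2,3):dx=+9,dy=-10->D; (2,4):dx=+2,dy=-12->D
  (2,5):dx=+6,dy=-7->D; (2,6):dx=+3,dy=-3->D; (2,7):dx=+7,dy=-9->D; (3,4):dx=-7,dy=-2->C
  (3,5):dx=-3,dy=+3->D; (3,6):dx=-6,dy=+7->D; (3,7):dx=-2,dy=+1->D; (4,5):dx=+4,dy=+5->C
  (4,6):dx=+1,dy=+9->C; (4,7):dx=+5,dy=+3->C; (5,6):dx=-3,dy=+4->D; (5,7):dx=+1,dy=-2->D
  (6,7):dx=+4,dy=-6->D
Step 2: C = 5, D = 16, total pairs = 21.
Step 3: tau = (C - D)/(n(n-1)/2) = (5 - 16)/21 = -0.523810.
Step 4: Exact two-sided p-value (enumerate n! = 5040 permutations of y under H0): p = 0.136111.
Step 5: alpha = 0.1. fail to reject H0.

tau_b = -0.5238 (C=5, D=16), p = 0.136111, fail to reject H0.


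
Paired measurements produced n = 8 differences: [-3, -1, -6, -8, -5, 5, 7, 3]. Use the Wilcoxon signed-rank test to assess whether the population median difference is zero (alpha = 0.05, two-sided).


Step 1: Drop any zero differences (none here) and take |d_i|.
|d| = [3, 1, 6, 8, 5, 5, 7, 3]
Step 2: Midrank |d_i| (ties get averaged ranks).
ranks: |3|->2.5, |1|->1, |6|->6, |8|->8, |5|->4.5, |5|->4.5, |7|->7, |3|->2.5
Step 3: Attach original signs; sum ranks with positive sign and with negative sign.
W+ = 4.5 + 7 + 2.5 = 14
W- = 2.5 + 1 + 6 + 8 + 4.5 = 22
(Check: W+ + W- = 36 should equal n(n+1)/2 = 36.)
Step 4: Test statistic W = min(W+, W-) = 14.
Step 5: Ties in |d|, so use the tie-corrected normal approximation.
        E[W] = n(n+1)/4 = 8*9/4 = 18.
        Tie groups: |d|=3 (t=2), |d|=5 (t=2); sum(t^3 - t) = 12.
        Var[W] = n(n+1)(2n+1)/24 - sum(t^3-t)/48 = 1224/24 - 12/48 = 50.75.
        z = (W - E[W]) / sqrt(Var[W]) = (14 - 18) / 7.1239 = -0.5615.
        Two-sided p = 2*Phi(z) = 0.574464.
Step 6: alpha = 0.05. fail to reject H0.

W+ = 14, W- = 22, W = min = 14, p = 0.574464, fail to reject H0.


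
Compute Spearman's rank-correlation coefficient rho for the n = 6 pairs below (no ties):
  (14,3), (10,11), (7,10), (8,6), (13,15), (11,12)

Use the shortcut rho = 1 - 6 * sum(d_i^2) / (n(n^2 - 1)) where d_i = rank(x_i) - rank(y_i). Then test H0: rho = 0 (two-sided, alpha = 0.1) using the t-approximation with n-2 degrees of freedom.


Step 1: Rank x and y separately (midranks; no ties here).
rank(x): 14->6, 10->3, 7->1, 8->2, 13->5, 11->4
rank(y): 3->1, 11->4, 10->3, 6->2, 15->6, 12->5
Step 2: d_i = R_x(i) - R_y(i); compute d_i^2.
  (6-1)^2=25, (3-4)^2=1, (1-3)^2=4, (2-2)^2=0, (5-6)^2=1, (4-5)^2=1
sum(d^2) = 32.
Step 3: rho = 1 - 6*32 / (6*(6^2 - 1)) = 1 - 192/210 = 0.085714.
Step 4: Under H0, t = rho * sqrt((n-2)/(1-rho^2)) = 0.1721 ~ t(4).
Step 5: Two-sided p-value from the t-distribution with 4 df = 0.871743.
Step 6: alpha = 0.1. fail to reject H0.

rho = 0.0857, p = 0.871743, fail to reject H0 at alpha = 0.1.


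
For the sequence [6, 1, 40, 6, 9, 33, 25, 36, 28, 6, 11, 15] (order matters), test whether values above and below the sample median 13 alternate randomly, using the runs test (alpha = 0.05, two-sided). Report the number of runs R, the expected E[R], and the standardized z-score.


Step 1: Compute median = 13; label A = above, B = below.
Labels in order: BBABBAAAABBA  (n_A = 6, n_B = 6)
Step 2: Count runs R = 6.
Step 3: Under H0 (random ordering), E[R] = 2*n_A*n_B/(n_A+n_B) + 1 = 2*6*6/12 + 1 = 7.0000.
        Var[R] = 2*n_A*n_B*(2*n_A*n_B - n_A - n_B) / ((n_A+n_B)^2 * (n_A+n_B-1)) = 4320/1584 = 2.7273.
        SD[R] = 1.6514.
Step 4: Continuity-corrected z = (R + 0.5 - E[R]) / SD[R] = (6 + 0.5 - 7.0000) / 1.6514 = -0.3028.
Step 5: Two-sided p-value via normal approximation = 2*(1 - Phi(|z|)) = 0.762069.
Step 6: alpha = 0.05. fail to reject H0.

R = 6, z = -0.3028, p = 0.762069, fail to reject H0.


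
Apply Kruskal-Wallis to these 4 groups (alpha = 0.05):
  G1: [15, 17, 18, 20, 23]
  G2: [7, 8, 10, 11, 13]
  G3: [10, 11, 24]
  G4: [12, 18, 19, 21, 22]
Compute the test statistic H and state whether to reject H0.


Step 1: Combine all N = 18 observations and assign midranks.
sorted (value, group, rank): (7,G2,1), (8,G2,2), (10,G2,3.5), (10,G3,3.5), (11,G2,5.5), (11,G3,5.5), (12,G4,7), (13,G2,8), (15,G1,9), (17,G1,10), (18,G1,11.5), (18,G4,11.5), (19,G4,13), (20,G1,14), (21,G4,15), (22,G4,16), (23,G1,17), (24,G3,18)
Step 2: Sum ranks within each group.
R_1 = 61.5 (n_1 = 5)
R_2 = 20 (n_2 = 5)
R_3 = 27 (n_3 = 3)
R_4 = 62.5 (n_4 = 5)
Step 3: H = 12/(N(N+1)) * sum(R_i^2/n_i) - 3(N+1)
     = 12/(18*19) * (61.5^2/5 + 20^2/5 + 27^2/3 + 62.5^2/5) - 3*19
     = 0.035088 * 1860.7 - 57
     = 8.287719.
Step 4: Ties present; correction factor C = 1 - 18/(18^3 - 18) = 0.996904. Corrected H = 8.287719 / 0.996904 = 8.313458.
Step 5: Under H0, H ~ chi^2(3); p-value = 0.039959.
Step 6: alpha = 0.05. reject H0.

H = 8.3135, df = 3, p = 0.039959, reject H0.


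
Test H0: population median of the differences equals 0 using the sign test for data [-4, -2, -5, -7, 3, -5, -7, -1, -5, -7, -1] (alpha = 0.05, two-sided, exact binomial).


Step 1: Discard zero differences. Original n = 11; n_eff = number of nonzero differences = 11.
Nonzero differences (with sign): -4, -2, -5, -7, +3, -5, -7, -1, -5, -7, -1
Step 2: Count signs: positive = 1, negative = 10.
Step 3: Under H0: P(positive) = 0.5, so the number of positives S ~ Bin(11, 0.5).
Step 4: Two-sided exact p-value = sum of Bin(11,0.5) probabilities at or below the observed probability = 0.011719.
Step 5: alpha = 0.05. reject H0.

n_eff = 11, pos = 1, neg = 10, p = 0.011719, reject H0.


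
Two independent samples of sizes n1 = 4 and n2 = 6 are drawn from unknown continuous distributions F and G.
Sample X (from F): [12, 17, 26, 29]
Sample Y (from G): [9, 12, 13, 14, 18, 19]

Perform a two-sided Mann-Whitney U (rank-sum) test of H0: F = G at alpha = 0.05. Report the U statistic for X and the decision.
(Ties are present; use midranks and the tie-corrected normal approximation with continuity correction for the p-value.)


Step 1: Combine and sort all 10 observations; assign midranks.
sorted (value, group): (9,Y), (12,X), (12,Y), (13,Y), (14,Y), (17,X), (18,Y), (19,Y), (26,X), (29,X)
ranks: 9->1, 12->2.5, 12->2.5, 13->4, 14->5, 17->6, 18->7, 19->8, 26->9, 29->10
Step 2: Rank sum for X: R1 = 2.5 + 6 + 9 + 10 = 27.5.
Step 3: U_X = R1 - n1(n1+1)/2 = 27.5 - 4*5/2 = 27.5 - 10 = 17.5.
       U_Y = n1*n2 - U_X = 24 - 17.5 = 6.5.
Step 4: Ties are present, so use the tie-corrected normal approximation (with continuity correction) for the p-value.
Step 5: p-value = 0.284958; compare to alpha = 0.05. fail to reject H0.

U_X = 17.5, p = 0.284958, fail to reject H0 at alpha = 0.05.


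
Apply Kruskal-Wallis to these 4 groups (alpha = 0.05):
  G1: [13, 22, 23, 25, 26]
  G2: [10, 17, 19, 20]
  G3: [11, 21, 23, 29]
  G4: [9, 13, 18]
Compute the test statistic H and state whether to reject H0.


Step 1: Combine all N = 16 observations and assign midranks.
sorted (value, group, rank): (9,G4,1), (10,G2,2), (11,G3,3), (13,G1,4.5), (13,G4,4.5), (17,G2,6), (18,G4,7), (19,G2,8), (20,G2,9), (21,G3,10), (22,G1,11), (23,G1,12.5), (23,G3,12.5), (25,G1,14), (26,G1,15), (29,G3,16)
Step 2: Sum ranks within each group.
R_1 = 57 (n_1 = 5)
R_2 = 25 (n_2 = 4)
R_3 = 41.5 (n_3 = 4)
R_4 = 12.5 (n_4 = 3)
Step 3: H = 12/(N(N+1)) * sum(R_i^2/n_i) - 3(N+1)
     = 12/(16*17) * (57^2/5 + 25^2/4 + 41.5^2/4 + 12.5^2/3) - 3*17
     = 0.044118 * 1288.7 - 51
     = 5.854228.
Step 4: Ties present; correction factor C = 1 - 12/(16^3 - 16) = 0.997059. Corrected H = 5.854228 / 0.997059 = 5.871497.
Step 5: Under H0, H ~ chi^2(3); p-value = 0.118032.
Step 6: alpha = 0.05. fail to reject H0.

H = 5.8715, df = 3, p = 0.118032, fail to reject H0.


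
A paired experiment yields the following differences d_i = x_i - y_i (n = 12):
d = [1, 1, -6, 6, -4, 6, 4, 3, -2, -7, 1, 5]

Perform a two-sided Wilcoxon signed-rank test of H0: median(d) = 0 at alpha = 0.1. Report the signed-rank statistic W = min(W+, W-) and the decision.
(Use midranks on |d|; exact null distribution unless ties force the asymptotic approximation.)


Step 1: Drop any zero differences (none here) and take |d_i|.
|d| = [1, 1, 6, 6, 4, 6, 4, 3, 2, 7, 1, 5]
Step 2: Midrank |d_i| (ties get averaged ranks).
ranks: |1|->2, |1|->2, |6|->10, |6|->10, |4|->6.5, |6|->10, |4|->6.5, |3|->5, |2|->4, |7|->12, |1|->2, |5|->8
Step 3: Attach original signs; sum ranks with positive sign and with negative sign.
W+ = 2 + 2 + 10 + 10 + 6.5 + 5 + 2 + 8 = 45.5
W- = 10 + 6.5 + 4 + 12 = 32.5
(Check: W+ + W- = 78 should equal n(n+1)/2 = 78.)
Step 4: Test statistic W = min(W+, W-) = 32.5.
Step 5: Ties in |d|, so use the tie-corrected normal approximation.
        E[W] = n(n+1)/4 = 12*13/4 = 39.
        Tie groups: |d|=1 (t=3), |d|=4 (t=2), |d|=6 (t=3); sum(t^3 - t) = 54.
        Var[W] = n(n+1)(2n+1)/24 - sum(t^3-t)/48 = 3900/24 - 54/48 = 161.375.
        z = (W - E[W]) / sqrt(Var[W]) = (32.5 - 39) / 12.7033 = -0.5117.
        Two-sided p = 2*Phi(z) = 0.608878.
Step 6: alpha = 0.1. fail to reject H0.

W+ = 45.5, W- = 32.5, W = min = 32.5, p = 0.608878, fail to reject H0.


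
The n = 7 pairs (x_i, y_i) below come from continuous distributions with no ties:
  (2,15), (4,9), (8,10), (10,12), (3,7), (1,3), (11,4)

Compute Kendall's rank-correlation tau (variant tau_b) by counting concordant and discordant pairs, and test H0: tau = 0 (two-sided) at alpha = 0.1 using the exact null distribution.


Step 1: Enumerate the 21 unordered pairs (i,j) with i<j and classify each by sign(x_j-x_i) * sign(y_j-y_i).
  (1,2):dx=+2,dy=-6->D; (1,3):dx=+6,dy=-5->D; (1,4):dx=+8,dy=-3->D; (1,5):dx=+1,dy=-8->D
  (1,6):dx=-1,dy=-12->C; (1,7):dx=+9,dy=-11->D; (2,3):dx=+4,dy=+1->C; (2,4):dx=+6,dy=+3->C
  (2,5):dx=-1,dy=-2->C; (2,6):dx=-3,dy=-6->C; (2,7):dx=+7,dy=-5->D; (3,4):dx=+2,dy=+2->C
  (3,5):dx=-5,dy=-3->C; (3,6):dx=-7,dy=-7->C; (3,7):dx=+3,dy=-6->D; (4,5):dx=-7,dy=-5->C
  (4,6):dx=-9,dy=-9->C; (4,7):dx=+1,dy=-8->D; (5,6):dx=-2,dy=-4->C; (5,7):dx=+8,dy=-3->D
  (6,7):dx=+10,dy=+1->C
Step 2: C = 12, D = 9, total pairs = 21.
Step 3: tau = (C - D)/(n(n-1)/2) = (12 - 9)/21 = 0.142857.
Step 4: Exact two-sided p-value (enumerate n! = 5040 permutations of y under H0): p = 0.772619.
Step 5: alpha = 0.1. fail to reject H0.

tau_b = 0.1429 (C=12, D=9), p = 0.772619, fail to reject H0.


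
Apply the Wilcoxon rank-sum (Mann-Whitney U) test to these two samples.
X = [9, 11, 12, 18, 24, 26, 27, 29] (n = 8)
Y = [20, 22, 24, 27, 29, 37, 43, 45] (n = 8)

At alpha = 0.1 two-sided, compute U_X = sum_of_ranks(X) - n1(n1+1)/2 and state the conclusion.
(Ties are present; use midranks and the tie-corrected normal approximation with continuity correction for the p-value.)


Step 1: Combine and sort all 16 observations; assign midranks.
sorted (value, group): (9,X), (11,X), (12,X), (18,X), (20,Y), (22,Y), (24,X), (24,Y), (26,X), (27,X), (27,Y), (29,X), (29,Y), (37,Y), (43,Y), (45,Y)
ranks: 9->1, 11->2, 12->3, 18->4, 20->5, 22->6, 24->7.5, 24->7.5, 26->9, 27->10.5, 27->10.5, 29->12.5, 29->12.5, 37->14, 43->15, 45->16
Step 2: Rank sum for X: R1 = 1 + 2 + 3 + 4 + 7.5 + 9 + 10.5 + 12.5 = 49.5.
Step 3: U_X = R1 - n1(n1+1)/2 = 49.5 - 8*9/2 = 49.5 - 36 = 13.5.
       U_Y = n1*n2 - U_X = 64 - 13.5 = 50.5.
Step 4: Ties are present, so use the tie-corrected normal approximation (with continuity correction) for the p-value.
Step 5: p-value = 0.058150; compare to alpha = 0.1. reject H0.

U_X = 13.5, p = 0.058150, reject H0 at alpha = 0.1.


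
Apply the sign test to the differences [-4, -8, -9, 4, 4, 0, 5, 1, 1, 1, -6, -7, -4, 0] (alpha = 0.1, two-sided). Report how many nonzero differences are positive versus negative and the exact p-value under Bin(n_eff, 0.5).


Step 1: Discard zero differences. Original n = 14; n_eff = number of nonzero differences = 12.
Nonzero differences (with sign): -4, -8, -9, +4, +4, +5, +1, +1, +1, -6, -7, -4
Step 2: Count signs: positive = 6, negative = 6.
Step 3: Under H0: P(positive) = 0.5, so the number of positives S ~ Bin(12, 0.5).
Step 4: Two-sided exact p-value = sum of Bin(12,0.5) probabilities at or below the observed probability = 1.000000.
Step 5: alpha = 0.1. fail to reject H0.

n_eff = 12, pos = 6, neg = 6, p = 1.000000, fail to reject H0.


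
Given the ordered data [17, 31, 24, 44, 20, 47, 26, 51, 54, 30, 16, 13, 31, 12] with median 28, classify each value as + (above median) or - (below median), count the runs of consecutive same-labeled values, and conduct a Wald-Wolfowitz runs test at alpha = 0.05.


Step 1: Compute median = 28; label A = above, B = below.
Labels in order: BABABABAAABBAB  (n_A = 7, n_B = 7)
Step 2: Count runs R = 11.
Step 3: Under H0 (random ordering), E[R] = 2*n_A*n_B/(n_A+n_B) + 1 = 2*7*7/14 + 1 = 8.0000.
        Var[R] = 2*n_A*n_B*(2*n_A*n_B - n_A - n_B) / ((n_A+n_B)^2 * (n_A+n_B-1)) = 8232/2548 = 3.2308.
        SD[R] = 1.7974.
Step 4: Continuity-corrected z = (R - 0.5 - E[R]) / SD[R] = (11 - 0.5 - 8.0000) / 1.7974 = 1.3909.
Step 5: Two-sided p-value via normal approximation = 2*(1 - Phi(|z|)) = 0.164264.
Step 6: alpha = 0.05. fail to reject H0.

R = 11, z = 1.3909, p = 0.164264, fail to reject H0.


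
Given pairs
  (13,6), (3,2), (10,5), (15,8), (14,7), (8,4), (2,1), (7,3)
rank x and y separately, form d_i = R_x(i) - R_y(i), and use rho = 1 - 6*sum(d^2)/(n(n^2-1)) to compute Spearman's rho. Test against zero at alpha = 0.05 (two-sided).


Step 1: Rank x and y separately (midranks; no ties here).
rank(x): 13->6, 3->2, 10->5, 15->8, 14->7, 8->4, 2->1, 7->3
rank(y): 6->6, 2->2, 5->5, 8->8, 7->7, 4->4, 1->1, 3->3
Step 2: d_i = R_x(i) - R_y(i); compute d_i^2.
  (6-6)^2=0, (2-2)^2=0, (5-5)^2=0, (8-8)^2=0, (7-7)^2=0, (4-4)^2=0, (1-1)^2=0, (3-3)^2=0
sum(d^2) = 0.
Step 3: rho = 1 - 6*0 / (8*(8^2 - 1)) = 1 - 0/504 = 1.000000.
Step 5: Two-sided p-value from the t-distribution with 6 df = 0.000000.
Step 6: alpha = 0.05. reject H0.

rho = 1.0000, p = 0.000000, reject H0 at alpha = 0.05.


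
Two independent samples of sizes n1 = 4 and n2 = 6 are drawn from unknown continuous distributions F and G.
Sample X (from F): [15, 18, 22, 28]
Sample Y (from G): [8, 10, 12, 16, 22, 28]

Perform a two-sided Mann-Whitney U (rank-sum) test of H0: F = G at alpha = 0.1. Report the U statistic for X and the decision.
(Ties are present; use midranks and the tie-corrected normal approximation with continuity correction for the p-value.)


Step 1: Combine and sort all 10 observations; assign midranks.
sorted (value, group): (8,Y), (10,Y), (12,Y), (15,X), (16,Y), (18,X), (22,X), (22,Y), (28,X), (28,Y)
ranks: 8->1, 10->2, 12->3, 15->4, 16->5, 18->6, 22->7.5, 22->7.5, 28->9.5, 28->9.5
Step 2: Rank sum for X: R1 = 4 + 6 + 7.5 + 9.5 = 27.
Step 3: U_X = R1 - n1(n1+1)/2 = 27 - 4*5/2 = 27 - 10 = 17.
       U_Y = n1*n2 - U_X = 24 - 17 = 7.
Step 4: Ties are present, so use the tie-corrected normal approximation (with continuity correction) for the p-value.
Step 5: p-value = 0.334409; compare to alpha = 0.1. fail to reject H0.

U_X = 17, p = 0.334409, fail to reject H0 at alpha = 0.1.


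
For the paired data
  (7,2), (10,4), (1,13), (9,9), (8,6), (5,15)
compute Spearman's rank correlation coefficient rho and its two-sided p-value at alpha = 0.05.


Step 1: Rank x and y separately (midranks; no ties here).
rank(x): 7->3, 10->6, 1->1, 9->5, 8->4, 5->2
rank(y): 2->1, 4->2, 13->5, 9->4, 6->3, 15->6
Step 2: d_i = R_x(i) - R_y(i); compute d_i^2.
  (3-1)^2=4, (6-2)^2=16, (1-5)^2=16, (5-4)^2=1, (4-3)^2=1, (2-6)^2=16
sum(d^2) = 54.
Step 3: rho = 1 - 6*54 / (6*(6^2 - 1)) = 1 - 324/210 = -0.542857.
Step 4: Under H0, t = rho * sqrt((n-2)/(1-rho^2)) = -1.2928 ~ t(4).
Step 5: Two-sided p-value from the t-distribution with 4 df = 0.265703.
Step 6: alpha = 0.05. fail to reject H0.

rho = -0.5429, p = 0.265703, fail to reject H0 at alpha = 0.05.


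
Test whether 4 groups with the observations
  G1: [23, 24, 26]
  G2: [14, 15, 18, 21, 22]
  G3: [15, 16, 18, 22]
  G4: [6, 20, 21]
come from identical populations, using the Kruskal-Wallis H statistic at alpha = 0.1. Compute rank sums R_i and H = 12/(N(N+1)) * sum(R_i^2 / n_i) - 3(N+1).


Step 1: Combine all N = 15 observations and assign midranks.
sorted (value, group, rank): (6,G4,1), (14,G2,2), (15,G2,3.5), (15,G3,3.5), (16,G3,5), (18,G2,6.5), (18,G3,6.5), (20,G4,8), (21,G2,9.5), (21,G4,9.5), (22,G2,11.5), (22,G3,11.5), (23,G1,13), (24,G1,14), (26,G1,15)
Step 2: Sum ranks within each group.
R_1 = 42 (n_1 = 3)
R_2 = 33 (n_2 = 5)
R_3 = 26.5 (n_3 = 4)
R_4 = 18.5 (n_4 = 3)
Step 3: H = 12/(N(N+1)) * sum(R_i^2/n_i) - 3(N+1)
     = 12/(15*16) * (42^2/3 + 33^2/5 + 26.5^2/4 + 18.5^2/3) - 3*16
     = 0.050000 * 1095.45 - 48
     = 6.772292.
Step 4: Ties present; correction factor C = 1 - 24/(15^3 - 15) = 0.992857. Corrected H = 6.772292 / 0.992857 = 6.821013.
Step 5: Under H0, H ~ chi^2(3); p-value = 0.077827.
Step 6: alpha = 0.1. reject H0.

H = 6.8210, df = 3, p = 0.077827, reject H0.


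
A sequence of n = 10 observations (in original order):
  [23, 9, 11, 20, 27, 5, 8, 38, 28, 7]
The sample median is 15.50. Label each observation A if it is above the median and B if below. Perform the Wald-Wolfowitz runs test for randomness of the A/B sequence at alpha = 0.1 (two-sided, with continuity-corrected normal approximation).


Step 1: Compute median = 15.50; label A = above, B = below.
Labels in order: ABBAABBAAB  (n_A = 5, n_B = 5)
Step 2: Count runs R = 6.
Step 3: Under H0 (random ordering), E[R] = 2*n_A*n_B/(n_A+n_B) + 1 = 2*5*5/10 + 1 = 6.0000.
        Var[R] = 2*n_A*n_B*(2*n_A*n_B - n_A - n_B) / ((n_A+n_B)^2 * (n_A+n_B-1)) = 2000/900 = 2.2222.
        SD[R] = 1.4907.
Step 4: R = E[R], so z = 0 with no continuity correction.
Step 5: Two-sided p-value via normal approximation = 2*(1 - Phi(|z|)) = 1.000000.
Step 6: alpha = 0.1. fail to reject H0.

R = 6, z = 0.0000, p = 1.000000, fail to reject H0.


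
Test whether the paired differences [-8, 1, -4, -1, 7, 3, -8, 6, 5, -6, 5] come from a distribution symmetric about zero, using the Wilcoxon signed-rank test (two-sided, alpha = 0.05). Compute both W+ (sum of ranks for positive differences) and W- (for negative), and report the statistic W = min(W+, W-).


Step 1: Drop any zero differences (none here) and take |d_i|.
|d| = [8, 1, 4, 1, 7, 3, 8, 6, 5, 6, 5]
Step 2: Midrank |d_i| (ties get averaged ranks).
ranks: |8|->10.5, |1|->1.5, |4|->4, |1|->1.5, |7|->9, |3|->3, |8|->10.5, |6|->7.5, |5|->5.5, |6|->7.5, |5|->5.5
Step 3: Attach original signs; sum ranks with positive sign and with negative sign.
W+ = 1.5 + 9 + 3 + 7.5 + 5.5 + 5.5 = 32
W- = 10.5 + 4 + 1.5 + 10.5 + 7.5 = 34
(Check: W+ + W- = 66 should equal n(n+1)/2 = 66.)
Step 4: Test statistic W = min(W+, W-) = 32.
Step 5: Ties in |d|, so use the tie-corrected normal approximation.
        E[W] = n(n+1)/4 = 11*12/4 = 33.
        Tie groups: |d|=1 (t=2), |d|=5 (t=2), |d|=6 (t=2), |d|=8 (t=2); sum(t^3 - t) = 24.
        Var[W] = n(n+1)(2n+1)/24 - sum(t^3-t)/48 = 3036/24 - 24/48 = 126.
        z = (W - E[W]) / sqrt(Var[W]) = (32 - 33) / 11.2250 = -0.0891.
        Two-sided p = 2*Phi(z) = 0.929013.
Step 6: alpha = 0.05. fail to reject H0.

W+ = 32, W- = 34, W = min = 32, p = 0.929013, fail to reject H0.


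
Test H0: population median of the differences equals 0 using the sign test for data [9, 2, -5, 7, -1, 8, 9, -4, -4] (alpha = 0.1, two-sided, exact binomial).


Step 1: Discard zero differences. Original n = 9; n_eff = number of nonzero differences = 9.
Nonzero differences (with sign): +9, +2, -5, +7, -1, +8, +9, -4, -4
Step 2: Count signs: positive = 5, negative = 4.
Step 3: Under H0: P(positive) = 0.5, so the number of positives S ~ Bin(9, 0.5).
Step 4: Two-sided exact p-value = sum of Bin(9,0.5) probabilities at or below the observed probability = 1.000000.
Step 5: alpha = 0.1. fail to reject H0.

n_eff = 9, pos = 5, neg = 4, p = 1.000000, fail to reject H0.


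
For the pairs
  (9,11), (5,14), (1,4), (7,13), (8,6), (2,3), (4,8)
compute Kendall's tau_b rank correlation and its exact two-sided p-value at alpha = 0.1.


Step 1: Enumerate the 21 unordered pairs (i,j) with i<j and classify each by sign(x_j-x_i) * sign(y_j-y_i).
  (1,2):dx=-4,dy=+3->D; (1,3):dx=-8,dy=-7->C; (1,4):dx=-2,dy=+2->D; (1,5):dx=-1,dy=-5->C
  (1,6):dx=-7,dy=-8->C; (1,7):dx=-5,dy=-3->C; (2,3):dx=-4,dy=-10->C; (2,4):dx=+2,dy=-1->D
  (2,5):dx=+3,dy=-8->D; (2,6):dx=-3,dy=-11->C; (2,7):dx=-1,dy=-6->C; (3,4):dx=+6,dy=+9->C
  (3,5):dx=+7,dy=+2->C; (3,6):dx=+1,dy=-1->D; (3,7):dx=+3,dy=+4->C; (4,5):dx=+1,dy=-7->D
  (4,6):dx=-5,dy=-10->C; (4,7):dx=-3,dy=-5->C; (5,6):dx=-6,dy=-3->C; (5,7):dx=-4,dy=+2->D
  (6,7):dx=+2,dy=+5->C
Step 2: C = 14, D = 7, total pairs = 21.
Step 3: tau = (C - D)/(n(n-1)/2) = (14 - 7)/21 = 0.333333.
Step 4: Exact two-sided p-value (enumerate n! = 5040 permutations of y under H0): p = 0.381349.
Step 5: alpha = 0.1. fail to reject H0.

tau_b = 0.3333 (C=14, D=7), p = 0.381349, fail to reject H0.


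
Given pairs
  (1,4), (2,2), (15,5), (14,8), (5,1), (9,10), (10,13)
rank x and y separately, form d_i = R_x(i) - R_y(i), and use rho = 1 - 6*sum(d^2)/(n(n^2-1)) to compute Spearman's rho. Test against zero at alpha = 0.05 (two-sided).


Step 1: Rank x and y separately (midranks; no ties here).
rank(x): 1->1, 2->2, 15->7, 14->6, 5->3, 9->4, 10->5
rank(y): 4->3, 2->2, 5->4, 8->5, 1->1, 10->6, 13->7
Step 2: d_i = R_x(i) - R_y(i); compute d_i^2.
  (1-3)^2=4, (2-2)^2=0, (7-4)^2=9, (6-5)^2=1, (3-1)^2=4, (4-6)^2=4, (5-7)^2=4
sum(d^2) = 26.
Step 3: rho = 1 - 6*26 / (7*(7^2 - 1)) = 1 - 156/336 = 0.535714.
Step 4: Under H0, t = rho * sqrt((n-2)/(1-rho^2)) = 1.4186 ~ t(5).
Step 5: Two-sided p-value from the t-distribution with 5 df = 0.215217.
Step 6: alpha = 0.05. fail to reject H0.

rho = 0.5357, p = 0.215217, fail to reject H0 at alpha = 0.05.


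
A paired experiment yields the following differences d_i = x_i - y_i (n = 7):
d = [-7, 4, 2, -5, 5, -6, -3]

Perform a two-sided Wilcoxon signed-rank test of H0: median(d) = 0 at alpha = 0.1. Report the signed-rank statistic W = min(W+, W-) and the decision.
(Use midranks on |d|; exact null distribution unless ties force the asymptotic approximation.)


Step 1: Drop any zero differences (none here) and take |d_i|.
|d| = [7, 4, 2, 5, 5, 6, 3]
Step 2: Midrank |d_i| (ties get averaged ranks).
ranks: |7|->7, |4|->3, |2|->1, |5|->4.5, |5|->4.5, |6|->6, |3|->2
Step 3: Attach original signs; sum ranks with positive sign and with negative sign.
W+ = 3 + 1 + 4.5 = 8.5
W- = 7 + 4.5 + 6 + 2 = 19.5
(Check: W+ + W- = 28 should equal n(n+1)/2 = 28.)
Step 4: Test statistic W = min(W+, W-) = 8.5.
Step 5: Ties in |d|, so use the tie-corrected normal approximation.
        E[W] = n(n+1)/4 = 7*8/4 = 14.
        Tie groups: |d|=5 (t=2); sum(t^3 - t) = 6.
        Var[W] = n(n+1)(2n+1)/24 - sum(t^3-t)/48 = 840/24 - 6/48 = 34.875.
        z = (W - E[W]) / sqrt(Var[W]) = (8.5 - 14) / 5.9055 = -0.9313.
        Two-sided p = 2*Phi(z) = 0.351681.
Step 6: alpha = 0.1. fail to reject H0.

W+ = 8.5, W- = 19.5, W = min = 8.5, p = 0.351681, fail to reject H0.


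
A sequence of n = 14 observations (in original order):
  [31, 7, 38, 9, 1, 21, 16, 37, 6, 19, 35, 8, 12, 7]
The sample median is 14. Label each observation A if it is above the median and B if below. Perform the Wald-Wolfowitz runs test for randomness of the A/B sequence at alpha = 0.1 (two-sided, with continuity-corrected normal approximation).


Step 1: Compute median = 14; label A = above, B = below.
Labels in order: ABABBAAABAABBB  (n_A = 7, n_B = 7)
Step 2: Count runs R = 8.
Step 3: Under H0 (random ordering), E[R] = 2*n_A*n_B/(n_A+n_B) + 1 = 2*7*7/14 + 1 = 8.0000.
        Var[R] = 2*n_A*n_B*(2*n_A*n_B - n_A - n_B) / ((n_A+n_B)^2 * (n_A+n_B-1)) = 8232/2548 = 3.2308.
        SD[R] = 1.7974.
Step 4: R = E[R], so z = 0 with no continuity correction.
Step 5: Two-sided p-value via normal approximation = 2*(1 - Phi(|z|)) = 1.000000.
Step 6: alpha = 0.1. fail to reject H0.

R = 8, z = 0.0000, p = 1.000000, fail to reject H0.


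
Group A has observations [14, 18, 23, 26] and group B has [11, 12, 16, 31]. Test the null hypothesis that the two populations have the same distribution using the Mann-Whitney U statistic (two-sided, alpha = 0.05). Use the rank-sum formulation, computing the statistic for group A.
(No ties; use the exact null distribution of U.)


Step 1: Combine and sort all 8 observations; assign midranks.
sorted (value, group): (11,Y), (12,Y), (14,X), (16,Y), (18,X), (23,X), (26,X), (31,Y)
ranks: 11->1, 12->2, 14->3, 16->4, 18->5, 23->6, 26->7, 31->8
Step 2: Rank sum for X: R1 = 3 + 5 + 6 + 7 = 21.
Step 3: U_X = R1 - n1(n1+1)/2 = 21 - 4*5/2 = 21 - 10 = 11.
       U_Y = n1*n2 - U_X = 16 - 11 = 5.
Step 4: No ties, so the exact null distribution of U (based on enumerating the C(8,4) = 70 equally likely rank assignments) gives the two-sided p-value.
Step 5: p-value = 0.485714; compare to alpha = 0.05. fail to reject H0.

U_X = 11, p = 0.485714, fail to reject H0 at alpha = 0.05.


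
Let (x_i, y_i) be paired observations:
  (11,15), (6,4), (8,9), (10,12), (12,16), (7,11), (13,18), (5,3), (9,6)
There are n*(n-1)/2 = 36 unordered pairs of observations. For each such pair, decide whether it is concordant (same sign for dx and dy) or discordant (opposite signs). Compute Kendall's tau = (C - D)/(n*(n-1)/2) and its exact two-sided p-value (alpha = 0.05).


Step 1: Enumerate the 36 unordered pairs (i,j) with i<j and classify each by sign(x_j-x_i) * sign(y_j-y_i).
  (1,2):dx=-5,dy=-11->C; (1,3):dx=-3,dy=-6->C; (1,4):dx=-1,dy=-3->C; (1,5):dx=+1,dy=+1->C
  (1,6):dx=-4,dy=-4->C; (1,7):dx=+2,dy=+3->C; (1,8):dx=-6,dy=-12->C; (1,9):dx=-2,dy=-9->C
  (2,3):dx=+2,dy=+5->C; (2,4):dx=+4,dy=+8->C; (2,5):dx=+6,dy=+12->C; (2,6):dx=+1,dy=+7->C
  (2,7):dx=+7,dy=+14->C; (2,8):dx=-1,dy=-1->C; (2,9):dx=+3,dy=+2->C; (3,4):dx=+2,dy=+3->C
  (3,5):dx=+4,dy=+7->C; (3,6):dx=-1,dy=+2->D; (3,7):dx=+5,dy=+9->C; (3,8):dx=-3,dy=-6->C
  (3,9):dx=+1,dy=-3->D; (4,5):dx=+2,dy=+4->C; (4,6):dx=-3,dy=-1->C; (4,7):dx=+3,dy=+6->C
  (4,8):dx=-5,dy=-9->C; (4,9):dx=-1,dy=-6->C; (5,6):dx=-5,dy=-5->C; (5,7):dx=+1,dy=+2->C
  (5,8):dx=-7,dy=-13->C; (5,9):dx=-3,dy=-10->C; (6,7):dx=+6,dy=+7->C; (6,8):dx=-2,dy=-8->C
  (6,9):dx=+2,dy=-5->D; (7,8):dx=-8,dy=-15->C; (7,9):dx=-4,dy=-12->C; (8,9):dx=+4,dy=+3->C
Step 2: C = 33, D = 3, total pairs = 36.
Step 3: tau = (C - D)/(n(n-1)/2) = (33 - 3)/36 = 0.833333.
Step 4: Exact two-sided p-value (enumerate n! = 362880 permutations of y under H0): p = 0.000854.
Step 5: alpha = 0.05. reject H0.

tau_b = 0.8333 (C=33, D=3), p = 0.000854, reject H0.


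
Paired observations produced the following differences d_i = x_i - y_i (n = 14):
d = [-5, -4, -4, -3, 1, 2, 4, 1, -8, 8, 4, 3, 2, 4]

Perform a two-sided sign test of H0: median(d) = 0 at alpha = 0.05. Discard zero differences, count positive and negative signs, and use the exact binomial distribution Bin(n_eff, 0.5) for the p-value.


Step 1: Discard zero differences. Original n = 14; n_eff = number of nonzero differences = 14.
Nonzero differences (with sign): -5, -4, -4, -3, +1, +2, +4, +1, -8, +8, +4, +3, +2, +4
Step 2: Count signs: positive = 9, negative = 5.
Step 3: Under H0: P(positive) = 0.5, so the number of positives S ~ Bin(14, 0.5).
Step 4: Two-sided exact p-value = sum of Bin(14,0.5) probabilities at or below the observed probability = 0.423950.
Step 5: alpha = 0.05. fail to reject H0.

n_eff = 14, pos = 9, neg = 5, p = 0.423950, fail to reject H0.


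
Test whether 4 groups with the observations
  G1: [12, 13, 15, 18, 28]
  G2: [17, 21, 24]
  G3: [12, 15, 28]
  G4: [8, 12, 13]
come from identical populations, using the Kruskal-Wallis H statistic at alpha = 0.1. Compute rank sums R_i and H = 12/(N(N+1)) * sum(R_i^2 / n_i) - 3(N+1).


Step 1: Combine all N = 14 observations and assign midranks.
sorted (value, group, rank): (8,G4,1), (12,G1,3), (12,G3,3), (12,G4,3), (13,G1,5.5), (13,G4,5.5), (15,G1,7.5), (15,G3,7.5), (17,G2,9), (18,G1,10), (21,G2,11), (24,G2,12), (28,G1,13.5), (28,G3,13.5)
Step 2: Sum ranks within each group.
R_1 = 39.5 (n_1 = 5)
R_2 = 32 (n_2 = 3)
R_3 = 24 (n_3 = 3)
R_4 = 9.5 (n_4 = 3)
Step 3: H = 12/(N(N+1)) * sum(R_i^2/n_i) - 3(N+1)
     = 12/(14*15) * (39.5^2/5 + 32^2/3 + 24^2/3 + 9.5^2/3) - 3*15
     = 0.057143 * 875.467 - 45
     = 5.026667.
Step 4: Ties present; correction factor C = 1 - 42/(14^3 - 14) = 0.984615. Corrected H = 5.026667 / 0.984615 = 5.105208.
Step 5: Under H0, H ~ chi^2(3); p-value = 0.164253.
Step 6: alpha = 0.1. fail to reject H0.

H = 5.1052, df = 3, p = 0.164253, fail to reject H0.


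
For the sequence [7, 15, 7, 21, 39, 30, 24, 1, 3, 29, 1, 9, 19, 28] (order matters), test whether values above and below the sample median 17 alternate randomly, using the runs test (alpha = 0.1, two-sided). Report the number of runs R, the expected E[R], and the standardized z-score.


Step 1: Compute median = 17; label A = above, B = below.
Labels in order: BBBAAAABBABBAA  (n_A = 7, n_B = 7)
Step 2: Count runs R = 6.
Step 3: Under H0 (random ordering), E[R] = 2*n_A*n_B/(n_A+n_B) + 1 = 2*7*7/14 + 1 = 8.0000.
        Var[R] = 2*n_A*n_B*(2*n_A*n_B - n_A - n_B) / ((n_A+n_B)^2 * (n_A+n_B-1)) = 8232/2548 = 3.2308.
        SD[R] = 1.7974.
Step 4: Continuity-corrected z = (R + 0.5 - E[R]) / SD[R] = (6 + 0.5 - 8.0000) / 1.7974 = -0.8345.
Step 5: Two-sided p-value via normal approximation = 2*(1 - Phi(|z|)) = 0.403986.
Step 6: alpha = 0.1. fail to reject H0.

R = 6, z = -0.8345, p = 0.403986, fail to reject H0.


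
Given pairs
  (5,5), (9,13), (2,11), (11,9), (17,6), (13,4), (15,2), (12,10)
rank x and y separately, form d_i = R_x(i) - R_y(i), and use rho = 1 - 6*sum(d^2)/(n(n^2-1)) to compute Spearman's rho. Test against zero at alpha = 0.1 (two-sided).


Step 1: Rank x and y separately (midranks; no ties here).
rank(x): 5->2, 9->3, 2->1, 11->4, 17->8, 13->6, 15->7, 12->5
rank(y): 5->3, 13->8, 11->7, 9->5, 6->4, 4->2, 2->1, 10->6
Step 2: d_i = R_x(i) - R_y(i); compute d_i^2.
  (2-3)^2=1, (3-8)^2=25, (1-7)^2=36, (4-5)^2=1, (8-4)^2=16, (6-2)^2=16, (7-1)^2=36, (5-6)^2=1
sum(d^2) = 132.
Step 3: rho = 1 - 6*132 / (8*(8^2 - 1)) = 1 - 792/504 = -0.571429.
Step 4: Under H0, t = rho * sqrt((n-2)/(1-rho^2)) = -1.7056 ~ t(6).
Step 5: Two-sided p-value from the t-distribution with 6 df = 0.138960.
Step 6: alpha = 0.1. fail to reject H0.

rho = -0.5714, p = 0.138960, fail to reject H0 at alpha = 0.1.


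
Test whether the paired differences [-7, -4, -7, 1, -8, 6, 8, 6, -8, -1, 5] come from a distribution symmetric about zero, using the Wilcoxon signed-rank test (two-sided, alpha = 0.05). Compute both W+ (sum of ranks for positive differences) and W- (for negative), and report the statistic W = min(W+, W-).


Step 1: Drop any zero differences (none here) and take |d_i|.
|d| = [7, 4, 7, 1, 8, 6, 8, 6, 8, 1, 5]
Step 2: Midrank |d_i| (ties get averaged ranks).
ranks: |7|->7.5, |4|->3, |7|->7.5, |1|->1.5, |8|->10, |6|->5.5, |8|->10, |6|->5.5, |8|->10, |1|->1.5, |5|->4
Step 3: Attach original signs; sum ranks with positive sign and with negative sign.
W+ = 1.5 + 5.5 + 10 + 5.5 + 4 = 26.5
W- = 7.5 + 3 + 7.5 + 10 + 10 + 1.5 = 39.5
(Check: W+ + W- = 66 should equal n(n+1)/2 = 66.)
Step 4: Test statistic W = min(W+, W-) = 26.5.
Step 5: Ties in |d|, so use the tie-corrected normal approximation.
        E[W] = n(n+1)/4 = 11*12/4 = 33.
        Tie groups: |d|=1 (t=2), |d|=6 (t=2), |d|=7 (t=2), |d|=8 (t=3); sum(t^3 - t) = 42.
        Var[W] = n(n+1)(2n+1)/24 - sum(t^3-t)/48 = 3036/24 - 42/48 = 125.625.
        z = (W - E[W]) / sqrt(Var[W]) = (26.5 - 33) / 11.2083 = -0.5799.
        Two-sided p = 2*Phi(z) = 0.561962.
Step 6: alpha = 0.05. fail to reject H0.

W+ = 26.5, W- = 39.5, W = min = 26.5, p = 0.561962, fail to reject H0.


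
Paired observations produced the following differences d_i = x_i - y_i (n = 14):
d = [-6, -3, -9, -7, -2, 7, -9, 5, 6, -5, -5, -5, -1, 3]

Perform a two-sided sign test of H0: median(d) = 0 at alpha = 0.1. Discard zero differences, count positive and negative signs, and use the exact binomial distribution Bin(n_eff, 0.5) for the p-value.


Step 1: Discard zero differences. Original n = 14; n_eff = number of nonzero differences = 14.
Nonzero differences (with sign): -6, -3, -9, -7, -2, +7, -9, +5, +6, -5, -5, -5, -1, +3
Step 2: Count signs: positive = 4, negative = 10.
Step 3: Under H0: P(positive) = 0.5, so the number of positives S ~ Bin(14, 0.5).
Step 4: Two-sided exact p-value = sum of Bin(14,0.5) probabilities at or below the observed probability = 0.179565.
Step 5: alpha = 0.1. fail to reject H0.

n_eff = 14, pos = 4, neg = 10, p = 0.179565, fail to reject H0.


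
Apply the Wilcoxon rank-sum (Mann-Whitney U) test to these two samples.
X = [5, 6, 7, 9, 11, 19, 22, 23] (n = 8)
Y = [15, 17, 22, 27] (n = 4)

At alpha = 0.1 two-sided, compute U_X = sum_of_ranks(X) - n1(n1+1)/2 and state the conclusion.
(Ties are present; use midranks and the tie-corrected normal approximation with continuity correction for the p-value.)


Step 1: Combine and sort all 12 observations; assign midranks.
sorted (value, group): (5,X), (6,X), (7,X), (9,X), (11,X), (15,Y), (17,Y), (19,X), (22,X), (22,Y), (23,X), (27,Y)
ranks: 5->1, 6->2, 7->3, 9->4, 11->5, 15->6, 17->7, 19->8, 22->9.5, 22->9.5, 23->11, 27->12
Step 2: Rank sum for X: R1 = 1 + 2 + 3 + 4 + 5 + 8 + 9.5 + 11 = 43.5.
Step 3: U_X = R1 - n1(n1+1)/2 = 43.5 - 8*9/2 = 43.5 - 36 = 7.5.
       U_Y = n1*n2 - U_X = 32 - 7.5 = 24.5.
Step 4: Ties are present, so use the tie-corrected normal approximation (with continuity correction) for the p-value.
Step 5: p-value = 0.173478; compare to alpha = 0.1. fail to reject H0.

U_X = 7.5, p = 0.173478, fail to reject H0 at alpha = 0.1.


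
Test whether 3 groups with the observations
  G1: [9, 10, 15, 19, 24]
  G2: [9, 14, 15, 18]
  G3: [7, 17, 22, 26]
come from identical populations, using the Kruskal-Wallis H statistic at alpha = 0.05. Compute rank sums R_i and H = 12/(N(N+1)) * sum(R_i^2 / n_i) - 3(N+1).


Step 1: Combine all N = 13 observations and assign midranks.
sorted (value, group, rank): (7,G3,1), (9,G1,2.5), (9,G2,2.5), (10,G1,4), (14,G2,5), (15,G1,6.5), (15,G2,6.5), (17,G3,8), (18,G2,9), (19,G1,10), (22,G3,11), (24,G1,12), (26,G3,13)
Step 2: Sum ranks within each group.
R_1 = 35 (n_1 = 5)
R_2 = 23 (n_2 = 4)
R_3 = 33 (n_3 = 4)
Step 3: H = 12/(N(N+1)) * sum(R_i^2/n_i) - 3(N+1)
     = 12/(13*14) * (35^2/5 + 23^2/4 + 33^2/4) - 3*14
     = 0.065934 * 649.5 - 42
     = 0.824176.
Step 4: Ties present; correction factor C = 1 - 12/(13^3 - 13) = 0.994505. Corrected H = 0.824176 / 0.994505 = 0.828729.
Step 5: Under H0, H ~ chi^2(2); p-value = 0.660760.
Step 6: alpha = 0.05. fail to reject H0.

H = 0.8287, df = 2, p = 0.660760, fail to reject H0.


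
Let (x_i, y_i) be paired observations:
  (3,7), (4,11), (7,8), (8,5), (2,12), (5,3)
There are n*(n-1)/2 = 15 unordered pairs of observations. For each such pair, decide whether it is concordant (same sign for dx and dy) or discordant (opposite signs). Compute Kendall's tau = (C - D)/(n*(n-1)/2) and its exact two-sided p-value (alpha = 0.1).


Step 1: Enumerate the 15 unordered pairs (i,j) with i<j and classify each by sign(x_j-x_i) * sign(y_j-y_i).
  (1,2):dx=+1,dy=+4->C; (1,3):dx=+4,dy=+1->C; (1,4):dx=+5,dy=-2->D; (1,5):dx=-1,dy=+5->D
  (1,6):dx=+2,dy=-4->D; (2,3):dx=+3,dy=-3->D; (2,4):dx=+4,dy=-6->D; (2,5):dx=-2,dy=+1->D
  (2,6):dx=+1,dy=-8->D; (3,4):dx=+1,dy=-3->D; (3,5):dx=-5,dy=+4->D; (3,6):dx=-2,dy=-5->C
  (4,5):dx=-6,dy=+7->D; (4,6):dx=-3,dy=-2->C; (5,6):dx=+3,dy=-9->D
Step 2: C = 4, D = 11, total pairs = 15.
Step 3: tau = (C - D)/(n(n-1)/2) = (4 - 11)/15 = -0.466667.
Step 4: Exact two-sided p-value (enumerate n! = 720 permutations of y under H0): p = 0.272222.
Step 5: alpha = 0.1. fail to reject H0.

tau_b = -0.4667 (C=4, D=11), p = 0.272222, fail to reject H0.
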